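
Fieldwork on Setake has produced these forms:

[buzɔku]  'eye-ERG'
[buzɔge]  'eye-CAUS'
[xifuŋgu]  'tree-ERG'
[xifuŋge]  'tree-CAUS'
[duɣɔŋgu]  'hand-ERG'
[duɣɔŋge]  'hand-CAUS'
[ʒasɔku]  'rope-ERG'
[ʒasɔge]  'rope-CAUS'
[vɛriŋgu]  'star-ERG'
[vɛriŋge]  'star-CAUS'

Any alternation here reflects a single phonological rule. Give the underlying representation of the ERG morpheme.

/-ku/

The ERG morpheme has two allomorphs, [-gu] and [-ku].
The CAUS suffix, which begins with [g], is invariant after every stem; so [g] is not altered by any rule here.
The ERG suffix is therefore /-ku/ underlyingly, with post-nasal voicing: voiceless stops become voiced after a nasal.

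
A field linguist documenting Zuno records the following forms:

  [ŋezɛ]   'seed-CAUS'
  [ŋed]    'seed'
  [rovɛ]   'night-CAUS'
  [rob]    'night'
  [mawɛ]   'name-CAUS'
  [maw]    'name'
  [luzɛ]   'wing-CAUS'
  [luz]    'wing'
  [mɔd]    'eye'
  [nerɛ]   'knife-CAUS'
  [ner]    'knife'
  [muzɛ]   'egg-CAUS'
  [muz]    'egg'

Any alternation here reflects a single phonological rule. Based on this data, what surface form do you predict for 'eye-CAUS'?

[mɔzɛ]

The stem for 'seed' ends in [z] in [ŋezɛ] but [d] in [ŋed].
The stem 'egg' ([muzɛ], [muz]) shows [z] unchanged in both environments, so [z] cannot be basic with [d] derived in isolation.
The underlying segment must be /d/; voiced stops become fricatives between vowels, yielding [z] there.
The one attested form of 'eye', [mɔd], shows underlying /mɔd/. Applying the same rule between vowels gives [mɔzɛ].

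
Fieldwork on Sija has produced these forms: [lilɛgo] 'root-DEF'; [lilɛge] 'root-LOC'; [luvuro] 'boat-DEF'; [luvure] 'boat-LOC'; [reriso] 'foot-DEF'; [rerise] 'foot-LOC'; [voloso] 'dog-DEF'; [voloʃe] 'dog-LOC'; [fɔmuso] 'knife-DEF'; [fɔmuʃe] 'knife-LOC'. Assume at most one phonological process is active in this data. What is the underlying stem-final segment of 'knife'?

/ʃ/

'knife' shows [s] ~ [ʃ] at the end of the stem ([fɔmuso] vs [fɔmuʃe]).
The stem 'foot' ([reriso], [rerise]) shows [s] unchanged in both environments, so [s] cannot be basic with [ʃ] derived before the LOC suffix.
The underlying segment must be /ʃ/; palato-alveolar /ʃ/ becomes [s] when no front vowel follows, yielding [s] there.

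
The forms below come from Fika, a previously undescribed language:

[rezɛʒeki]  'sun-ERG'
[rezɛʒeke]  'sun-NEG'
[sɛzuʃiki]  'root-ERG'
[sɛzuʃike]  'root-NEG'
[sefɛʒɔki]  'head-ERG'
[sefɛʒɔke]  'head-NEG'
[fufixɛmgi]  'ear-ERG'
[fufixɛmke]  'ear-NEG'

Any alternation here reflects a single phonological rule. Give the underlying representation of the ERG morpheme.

The ERG morpheme has two allomorphs, [-gi] and [-ki].
By contrast the NEG suffix keeps its initial [k] throughout — that segment must be underlying.
The ERG suffix is therefore /-gi/ underlyingly, with post-vocalic devoicing: voiced stops become voiceless after a vowel.

/-gi/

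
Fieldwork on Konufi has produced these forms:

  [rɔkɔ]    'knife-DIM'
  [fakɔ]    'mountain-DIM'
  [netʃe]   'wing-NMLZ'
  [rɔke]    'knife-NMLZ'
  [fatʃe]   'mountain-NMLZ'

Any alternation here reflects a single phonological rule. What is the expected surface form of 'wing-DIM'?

'mountain' shows [k] ~ [tʃ] at the end of the stem ([fakɔ] vs [fatʃe]).
The stem 'knife' ([rɔkɔ], [rɔke]) shows [k] unchanged in both environments, so [k] cannot be basic with [tʃ] derived before the NMLZ suffix.
The underlying segment must be /tʃ/; palato-alveolar /tʃ/ becomes [k] when no front vowel follows, yielding [k] there.
From [netʃe] the stem 'wing' is /netʃ/; when no front vowel follows this yields [nekɔ].

[nekɔ]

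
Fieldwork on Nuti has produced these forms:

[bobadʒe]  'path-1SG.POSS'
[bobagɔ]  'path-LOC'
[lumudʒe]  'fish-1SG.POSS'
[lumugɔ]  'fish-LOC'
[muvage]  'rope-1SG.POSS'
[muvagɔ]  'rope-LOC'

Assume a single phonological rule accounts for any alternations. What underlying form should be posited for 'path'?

'path' shows [dʒ] ~ [g] at the end of the stem ([bobadʒe] vs [bobagɔ]).
Compare 'rope', with invariant [g] in [muvage] and [muvagɔ]: an analysis with underlying /g/ and a rule producing [dʒ] before the 1SG.POSS suffix would wrongly predict alternation here too.
The underlying segment must be /dʒ/; palato-alveolar /dʒ/ becomes [g] when no front vowel follows, yielding [g] there.
So 'path' = /bobadʒ/.

/bobadʒ/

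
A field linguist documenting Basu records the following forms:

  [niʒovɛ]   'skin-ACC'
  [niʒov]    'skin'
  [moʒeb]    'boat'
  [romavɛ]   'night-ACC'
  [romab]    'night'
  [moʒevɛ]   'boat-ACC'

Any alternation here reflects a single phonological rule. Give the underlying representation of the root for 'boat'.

/moʒeb/

The stem for 'boat' ends in [b] in [moʒeb] but [v] in [moʒevɛ].
The stem 'skin' ([niʒov], [niʒovɛ]) shows [v] unchanged in both environments, so [v] cannot be basic with [b] derived in isolation.
The underlying segment must be /b/; voiced stops become fricatives between vowels, yielding [v] there.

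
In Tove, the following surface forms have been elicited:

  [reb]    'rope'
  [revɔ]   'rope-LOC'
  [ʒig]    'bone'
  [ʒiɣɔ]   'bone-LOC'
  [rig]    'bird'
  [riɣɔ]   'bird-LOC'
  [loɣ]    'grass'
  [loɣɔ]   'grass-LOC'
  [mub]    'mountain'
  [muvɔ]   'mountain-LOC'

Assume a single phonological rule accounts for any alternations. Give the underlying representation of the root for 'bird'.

/rig/

'bird' shows [g] ~ [ɣ] at the end of the stem ([rig] vs [riɣɔ]).
The stem 'grass' ([loɣ], [loɣɔ]) shows [ɣ] unchanged in both environments, so [ɣ] cannot be basic with [g] derived in isolation.
Therefore /g/ is basic and [ɣ] is derived by intervocalic spirantization (voiced stops become fricatives between vowels).
So 'bird' = /rig/.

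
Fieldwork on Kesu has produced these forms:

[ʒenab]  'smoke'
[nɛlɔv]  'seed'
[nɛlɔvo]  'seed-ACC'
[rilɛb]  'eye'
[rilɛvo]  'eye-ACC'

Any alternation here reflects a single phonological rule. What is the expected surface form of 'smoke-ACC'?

[ʒenavo]

The root 'eye' surfaces as [rilɛb] and [rilɛvo], with a stem-final [b] ~ [v] alternation.
The stem 'seed' ([nɛlɔv], [nɛlɔvo]) shows [v] unchanged in both environments, so [v] cannot be basic with [b] derived in isolation.
The alternation reflects intervocalic spirantization: voiced stops become fricatives between vowels. /b/ is underlying.
The one attested form of 'smoke', [ʒenab], shows underlying /ʒenab/. Applying the same rule between vowels gives [ʒenavo].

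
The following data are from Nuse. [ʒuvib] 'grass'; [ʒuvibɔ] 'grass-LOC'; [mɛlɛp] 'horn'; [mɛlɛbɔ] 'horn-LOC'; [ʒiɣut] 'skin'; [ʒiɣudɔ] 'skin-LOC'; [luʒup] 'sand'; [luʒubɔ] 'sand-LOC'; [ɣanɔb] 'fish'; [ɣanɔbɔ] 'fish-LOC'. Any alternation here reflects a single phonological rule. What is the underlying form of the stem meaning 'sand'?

The root 'sand' surfaces as [luʒup] and [luʒubɔ], with a stem-final [p] ~ [b] alternation.
If /b/ were underlying and a rule turned it into [p] in isolation, 'fish' would also alternate; but it has [b] in both [ɣanɔb] and [ɣanɔbɔ].
The underlying segment must be /p/; voiceless stops become voiced between vowels, yielding [b] there.
The underlying form of 'sand' is therefore /luʒup/.

/luʒup/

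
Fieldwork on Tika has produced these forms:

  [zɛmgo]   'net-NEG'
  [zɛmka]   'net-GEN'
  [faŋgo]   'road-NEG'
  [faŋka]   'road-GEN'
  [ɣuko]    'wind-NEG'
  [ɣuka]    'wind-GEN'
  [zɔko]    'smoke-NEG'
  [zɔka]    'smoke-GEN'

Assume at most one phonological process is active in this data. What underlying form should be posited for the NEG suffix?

The NEG suffix surfaces as [-go] and [-ko], depending on the final segment of the stem.
By contrast the GEN suffix keeps its initial [k] throughout — that segment must be underlying.
The NEG suffix is therefore /-go/ underlyingly, with post-vocalic devoicing: voiced stops become voiceless after a vowel.

/-go/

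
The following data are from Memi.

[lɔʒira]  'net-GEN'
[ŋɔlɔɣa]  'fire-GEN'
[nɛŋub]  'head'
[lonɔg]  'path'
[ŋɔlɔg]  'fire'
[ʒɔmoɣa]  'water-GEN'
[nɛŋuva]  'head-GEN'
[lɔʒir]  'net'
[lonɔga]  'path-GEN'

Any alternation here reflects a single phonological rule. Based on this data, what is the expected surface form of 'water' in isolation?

[ʒɔmog]

The stem for 'fire' ends in [ɣ] in [ŋɔlɔɣa] but [g] in [ŋɔlɔg].
Compare 'path', with invariant [g] in [lonɔga] and [lonɔg]: an analysis with underlying /g/ and a rule producing [ɣ] before the GEN suffix would wrongly predict alternation here too.
The underlying segment must be /ɣ/; voiced fricatives become stops word-finally, yielding [g] there.
The one attested form of 'water', [ʒɔmoɣa], shows underlying /ʒɔmoɣ/. Applying the same rule word-finally gives [ʒɔmog].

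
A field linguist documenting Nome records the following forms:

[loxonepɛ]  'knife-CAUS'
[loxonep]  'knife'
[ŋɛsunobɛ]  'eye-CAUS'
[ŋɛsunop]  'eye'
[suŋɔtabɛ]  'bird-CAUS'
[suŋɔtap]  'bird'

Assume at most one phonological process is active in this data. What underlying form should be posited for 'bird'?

The stem for 'bird' ends in [b] in [suŋɔtabɛ] but [p] in [suŋɔtap].
The stem 'knife' ([loxonepɛ], [loxonep]) shows [p] unchanged in both environments, so [p] cannot be basic with [b] derived before the CAUS suffix.
The underlying segment must be /b/; voiced obstruents become voiceless word-finally, yielding [p] there.

/suŋɔtab/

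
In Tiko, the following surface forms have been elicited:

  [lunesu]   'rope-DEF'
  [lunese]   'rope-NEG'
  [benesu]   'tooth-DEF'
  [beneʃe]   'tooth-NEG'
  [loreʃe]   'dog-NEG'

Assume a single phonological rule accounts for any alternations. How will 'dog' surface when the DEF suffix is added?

'tooth' shows [s] ~ [ʃ] at the end of the stem ([benesu] vs [beneʃe]).
Compare 'rope', with invariant [s] in [lunesu] and [lunese]: an analysis with underlying /s/ and a rule producing [ʃ] before the NEG suffix would wrongly predict alternation here too.
So /ʃ/ is underlying, and a rule of depalatalization — palato-alveolar /ʃ/ becomes [s] when no front vowel follows — gives [s].
From [loreʃe] the stem 'dog' is /loreʃ/; when no front vowel follows this yields [loresu].

[loresu]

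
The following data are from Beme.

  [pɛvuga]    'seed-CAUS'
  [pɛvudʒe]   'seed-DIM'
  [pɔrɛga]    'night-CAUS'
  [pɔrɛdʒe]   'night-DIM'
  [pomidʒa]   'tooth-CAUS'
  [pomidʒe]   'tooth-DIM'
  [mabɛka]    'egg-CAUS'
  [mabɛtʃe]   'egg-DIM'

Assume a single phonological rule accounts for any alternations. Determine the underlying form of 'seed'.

The root 'seed' surfaces as [pɛvuga] and [pɛvudʒe], with a stem-final [g] ~ [dʒ] alternation.
Compare 'tooth', with invariant [dʒ] in [pomidʒa] and [pomidʒe]: an analysis with underlying /dʒ/ and a rule producing [g] before the CAUS suffix would wrongly predict alternation here too.
Therefore /g/ is basic and [dʒ] is derived by palatalization before a front vowel (/k/ and /g/ become palato-alveolar [tʃ] and [dʒ] before a front vowel).
The underlying form of 'seed' is therefore /pɛvug/.

/pɛvug/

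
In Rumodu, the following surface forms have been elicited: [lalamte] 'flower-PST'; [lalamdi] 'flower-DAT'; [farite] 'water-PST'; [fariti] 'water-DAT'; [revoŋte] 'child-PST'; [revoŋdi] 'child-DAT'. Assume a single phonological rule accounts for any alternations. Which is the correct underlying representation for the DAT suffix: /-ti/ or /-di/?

The DAT morpheme has two allomorphs, [-di] and [-ti].
By contrast the PST suffix keeps its initial [t] throughout — that segment must be underlying.
So the underlying form is /-di/, and voiced stops become voiceless after a vowel.

/-di/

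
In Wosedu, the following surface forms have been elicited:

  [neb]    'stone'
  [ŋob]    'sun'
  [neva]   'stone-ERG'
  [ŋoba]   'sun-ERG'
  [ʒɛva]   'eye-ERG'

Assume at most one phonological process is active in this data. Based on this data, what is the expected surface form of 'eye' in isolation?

'stone' shows [b] ~ [v] at the end of the stem ([neb] vs [neva]).
But 'sun' keeps [b] in both environments ([ŋob], [ŋoba]), so there is no rule changing /b/ to [v] before the ERG suffix.
So /v/ is underlying, and a rule of word-final hardening — voiced fricatives become stops word-finally — gives [b].
The one attested form of 'eye', [ʒɛva], shows underlying /ʒɛv/. Applying the same rule word-finally gives [ʒɛb].

[ʒɛb]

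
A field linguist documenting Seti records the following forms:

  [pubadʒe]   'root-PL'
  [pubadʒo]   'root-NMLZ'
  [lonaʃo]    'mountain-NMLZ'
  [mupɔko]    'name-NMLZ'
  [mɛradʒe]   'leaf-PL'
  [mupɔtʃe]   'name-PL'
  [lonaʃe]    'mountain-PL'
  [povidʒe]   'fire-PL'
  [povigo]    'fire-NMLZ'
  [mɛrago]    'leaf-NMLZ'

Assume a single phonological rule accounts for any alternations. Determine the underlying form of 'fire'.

In [povidʒe] and [povigo] the final segment of 'fire' alternates: [dʒ] ~ [g].
If /dʒ/ were underlying and a rule turned it into [g] before the NMLZ suffix, 'root' would also alternate; but it has [dʒ] in both [pubadʒe] and [pubadʒo].
So /g/ is underlying, and a rule of palatalization before a front vowel — /k/ and /g/ become palato-alveolar [tʃ] and [dʒ] before a front vowel — gives [dʒ].
Hence 'fire' is /povig/ underlyingly.

/povig/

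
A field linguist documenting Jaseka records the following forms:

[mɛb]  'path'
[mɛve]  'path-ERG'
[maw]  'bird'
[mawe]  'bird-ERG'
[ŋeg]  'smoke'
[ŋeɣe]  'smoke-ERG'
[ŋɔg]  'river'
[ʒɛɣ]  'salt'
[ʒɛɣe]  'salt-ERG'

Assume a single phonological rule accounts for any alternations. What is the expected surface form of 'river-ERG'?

'smoke' shows [g] ~ [ɣ] at the end of the stem ([ŋeg] vs [ŋeɣe]).
If /ɣ/ were underlying and a rule turned it into [g] in isolation, 'salt' would also alternate; but it has [ɣ] in both [ʒɛɣ] and [ʒɛɣe].
So /g/ is underlying, and a rule of intervocalic spirantization — voiced stops become fricatives between vowels — gives [ɣ].
The one attested form of 'river', [ŋɔg], shows underlying /ŋɔg/. Applying the same rule between vowels gives [ŋɔɣe].

[ŋɔɣe]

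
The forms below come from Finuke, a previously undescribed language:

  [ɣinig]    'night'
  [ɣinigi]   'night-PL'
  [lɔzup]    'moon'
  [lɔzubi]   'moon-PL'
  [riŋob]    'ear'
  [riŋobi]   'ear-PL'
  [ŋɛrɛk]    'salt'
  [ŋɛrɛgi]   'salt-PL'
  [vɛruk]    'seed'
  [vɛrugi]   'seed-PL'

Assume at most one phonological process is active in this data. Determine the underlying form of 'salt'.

The stem for 'salt' ends in [k] in [ŋɛrɛk] but [g] in [ŋɛrɛgi].
The stem 'night' ([ɣinig], [ɣinigi]) shows [g] unchanged in both environments, so [g] cannot be basic with [k] derived in isolation.
The underlying segment must be /k/; voiceless stops become voiced between vowels, yielding [g] there.

/ŋɛrɛk/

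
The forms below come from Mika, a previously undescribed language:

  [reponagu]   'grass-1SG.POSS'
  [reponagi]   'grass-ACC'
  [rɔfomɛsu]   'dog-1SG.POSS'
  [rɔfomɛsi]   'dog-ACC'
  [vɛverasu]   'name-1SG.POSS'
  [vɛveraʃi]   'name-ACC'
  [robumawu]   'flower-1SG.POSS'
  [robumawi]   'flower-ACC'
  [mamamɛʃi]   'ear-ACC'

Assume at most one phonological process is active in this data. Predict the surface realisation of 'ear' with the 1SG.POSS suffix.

The root 'name' surfaces as [vɛverasu] and [vɛveraʃi], with a stem-final [s] ~ [ʃ] alternation.
But 'dog' keeps [s] in both environments ([rɔfomɛsu], [rɔfomɛsi]), so there is no rule changing /s/ to [ʃ] before the ACC suffix.
Therefore /ʃ/ is basic and [s] is derived by depalatalization (palato-alveolar /ʃ/ becomes [s] when no front vowel follows).
From [mamamɛʃi] the stem 'ear' is /mamamɛʃ/; when no front vowel follows this yields [mamamɛsu].

[mamamɛsu]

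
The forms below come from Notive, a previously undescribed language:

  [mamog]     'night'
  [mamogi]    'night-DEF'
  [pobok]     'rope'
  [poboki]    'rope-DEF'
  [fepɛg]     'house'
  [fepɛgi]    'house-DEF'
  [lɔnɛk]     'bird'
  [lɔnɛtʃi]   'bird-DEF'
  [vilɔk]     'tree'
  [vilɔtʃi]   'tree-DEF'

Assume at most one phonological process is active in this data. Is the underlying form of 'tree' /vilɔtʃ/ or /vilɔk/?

/vilɔtʃ/

The root 'tree' surfaces as [vilɔk] and [vilɔtʃi], with a stem-final [k] ~ [tʃ] alternation.
But 'rope' keeps [k] in both environments ([pobok], [poboki]), so there is no rule changing /k/ to [tʃ] before the DEF suffix.
The underlying segment must be /tʃ/; palato-alveolar /tʃ/ becomes [k] when no front vowel follows, yielding [k] there.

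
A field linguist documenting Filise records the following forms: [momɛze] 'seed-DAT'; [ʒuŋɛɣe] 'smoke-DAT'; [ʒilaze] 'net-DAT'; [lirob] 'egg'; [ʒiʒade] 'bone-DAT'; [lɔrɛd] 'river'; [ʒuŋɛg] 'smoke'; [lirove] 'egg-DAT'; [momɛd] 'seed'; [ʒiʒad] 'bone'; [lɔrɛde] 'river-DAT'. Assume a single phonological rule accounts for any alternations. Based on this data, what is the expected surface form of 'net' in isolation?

'seed' shows [d] ~ [z] at the end of the stem ([momɛd] vs [momɛze]).
Compare 'bone', with invariant [d] in [ʒiʒad] and [ʒiʒade]: an analysis with underlying /d/ and a rule producing [z] before the DAT suffix would wrongly predict alternation here too.
So /z/ is underlying, and a rule of word-final hardening — voiced fricatives become stops word-finally — gives [d].
The one attested form of 'net', [ʒilaze], shows underlying /ʒilaz/. Applying the same rule word-finally gives [ʒilad].

[ʒilad]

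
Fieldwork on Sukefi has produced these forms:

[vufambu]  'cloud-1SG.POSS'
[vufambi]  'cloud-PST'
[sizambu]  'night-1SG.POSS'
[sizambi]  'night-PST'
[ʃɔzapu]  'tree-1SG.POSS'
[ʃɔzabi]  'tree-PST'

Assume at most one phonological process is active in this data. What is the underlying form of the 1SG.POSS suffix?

The 1SG.POSS morpheme has two allomorphs, [-bu] and [-pu].
By contrast the PST suffix keeps its initial [b] throughout — that segment must be underlying.
So the underlying form is /-pu/, and voiceless stops become voiced after a nasal.

/-pu/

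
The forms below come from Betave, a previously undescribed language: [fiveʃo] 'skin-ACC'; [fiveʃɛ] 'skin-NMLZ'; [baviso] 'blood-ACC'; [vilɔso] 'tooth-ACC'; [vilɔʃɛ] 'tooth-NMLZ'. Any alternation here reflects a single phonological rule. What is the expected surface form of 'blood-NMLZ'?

'tooth' shows [s] ~ [ʃ] at the end of the stem ([vilɔso] vs [vilɔʃɛ]).
If /ʃ/ were underlying and a rule turned it into [s] before the ACC suffix, 'skin' would also alternate; but it has [ʃ] in both [fiveʃo] and [fiveʃɛ].
The alternation reflects palatalization before a front vowel: /s/ becomes palato-alveolar [ʃ] before a front vowel. /s/ is underlying.
The one attested form of 'blood', [baviso], shows underlying /bavis/. Applying the same rule before a front vowel gives [baviʃɛ].

[baviʃɛ]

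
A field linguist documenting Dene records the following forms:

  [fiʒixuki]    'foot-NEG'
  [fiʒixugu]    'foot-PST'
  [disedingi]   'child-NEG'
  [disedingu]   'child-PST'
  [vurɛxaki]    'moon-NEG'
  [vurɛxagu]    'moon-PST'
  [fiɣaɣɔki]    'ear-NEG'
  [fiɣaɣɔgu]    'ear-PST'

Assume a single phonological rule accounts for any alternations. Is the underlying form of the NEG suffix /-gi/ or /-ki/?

The NEG suffix surfaces as [-gi] and [-ki], depending on the final segment of the stem.
The PST suffix, which begins with [g], is invariant after every stem; so [g] is not altered by any rule here.
So the underlying form is /-ki/, and voiceless stops become voiced after a nasal.

/-ki/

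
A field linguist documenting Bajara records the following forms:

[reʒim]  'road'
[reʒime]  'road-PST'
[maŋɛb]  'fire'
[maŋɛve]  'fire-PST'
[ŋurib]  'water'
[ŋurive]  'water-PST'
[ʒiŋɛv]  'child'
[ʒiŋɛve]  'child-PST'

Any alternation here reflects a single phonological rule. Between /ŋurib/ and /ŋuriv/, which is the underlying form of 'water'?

/ŋurib/

The root 'water' surfaces as [ŋurib] and [ŋurive], with a stem-final [b] ~ [v] alternation.
The stem 'child' ([ʒiŋɛv], [ʒiŋɛve]) shows [v] unchanged in both environments, so [v] cannot be basic with [b] derived in isolation.
The underlying segment must be /b/; voiced stops become fricatives between vowels, yielding [v] there.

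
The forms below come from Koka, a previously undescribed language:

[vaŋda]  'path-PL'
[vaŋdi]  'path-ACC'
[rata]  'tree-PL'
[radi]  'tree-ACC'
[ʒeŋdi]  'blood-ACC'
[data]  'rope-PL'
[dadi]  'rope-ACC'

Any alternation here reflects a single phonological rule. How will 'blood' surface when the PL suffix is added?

[ʒeŋda]

The PL morpheme has two allomorphs, [-da] and [-ta].
By contrast the ACC suffix keeps its initial [d] throughout — that segment must be underlying.
The PL suffix is therefore /-ta/ underlyingly, with post-nasal voicing: voiceless stops become voiced after a nasal.
After 'blood', which ends in a nasal, the suffix surfaces as [-da], giving [ʒeŋda].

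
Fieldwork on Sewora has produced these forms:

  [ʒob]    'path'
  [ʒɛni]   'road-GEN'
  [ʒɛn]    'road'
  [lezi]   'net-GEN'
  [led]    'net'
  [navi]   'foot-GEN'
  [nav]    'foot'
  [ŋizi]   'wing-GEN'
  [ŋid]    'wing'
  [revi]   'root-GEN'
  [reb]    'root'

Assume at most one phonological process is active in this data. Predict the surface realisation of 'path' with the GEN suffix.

[ʒovi]

The stem for 'root' ends in [v] in [revi] but [b] in [reb].
But 'foot' keeps [v] in both environments ([navi], [nav]), so there is no rule changing /v/ to [b] in isolation.
Therefore /b/ is basic and [v] is derived by intervocalic spirantization (voiced stops become fricatives between vowels).
From [ʒob] the stem 'path' is /ʒob/; between vowels this yields [ʒovi].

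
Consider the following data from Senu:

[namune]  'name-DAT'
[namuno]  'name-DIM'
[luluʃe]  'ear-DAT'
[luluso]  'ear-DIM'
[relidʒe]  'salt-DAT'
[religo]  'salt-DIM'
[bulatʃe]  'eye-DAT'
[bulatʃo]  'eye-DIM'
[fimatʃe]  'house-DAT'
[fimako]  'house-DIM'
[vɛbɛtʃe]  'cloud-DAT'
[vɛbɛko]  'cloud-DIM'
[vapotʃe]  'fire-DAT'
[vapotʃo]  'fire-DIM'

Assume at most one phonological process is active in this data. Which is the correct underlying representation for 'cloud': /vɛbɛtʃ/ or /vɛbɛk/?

In [vɛbɛtʃe] and [vɛbɛko] the final segment of 'cloud' alternates: [tʃ] ~ [k].
If /tʃ/ were underlying and a rule turned it into [k] before the DIM suffix, 'eye' would also alternate; but it has [tʃ] in both [bulatʃe] and [bulatʃo].
The alternation reflects palatalization before a front vowel: /k/, /g/ and /s/ become palato-alveolar [tʃ], [dʒ] and [ʃ] before a front vowel. /k/ is underlying.

/vɛbɛk/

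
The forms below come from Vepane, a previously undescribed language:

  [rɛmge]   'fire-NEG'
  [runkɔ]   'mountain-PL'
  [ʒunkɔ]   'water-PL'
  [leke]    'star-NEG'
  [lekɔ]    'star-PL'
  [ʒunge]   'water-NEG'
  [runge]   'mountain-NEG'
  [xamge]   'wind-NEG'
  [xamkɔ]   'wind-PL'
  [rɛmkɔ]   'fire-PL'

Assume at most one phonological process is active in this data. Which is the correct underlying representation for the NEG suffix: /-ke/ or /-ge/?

The NEG morpheme has two allomorphs, [-ge] and [-ke].
By contrast the PL suffix keeps its initial [k] throughout — that segment must be underlying.
The NEG suffix is therefore /-ge/ underlyingly, with post-vocalic devoicing: voiced stops become voiceless after a vowel.

/-ge/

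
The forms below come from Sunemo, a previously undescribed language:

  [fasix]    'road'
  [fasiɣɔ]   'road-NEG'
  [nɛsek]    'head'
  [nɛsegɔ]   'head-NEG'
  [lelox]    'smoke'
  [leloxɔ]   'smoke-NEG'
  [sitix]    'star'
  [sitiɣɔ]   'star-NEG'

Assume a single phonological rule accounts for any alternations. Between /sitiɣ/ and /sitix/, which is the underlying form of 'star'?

/sitiɣ/

In [sitix] and [sitiɣɔ] the final segment of 'star' alternates: [x] ~ [ɣ].
Compare 'smoke', with invariant [x] in [lelox] and [leloxɔ]: an analysis with underlying /x/ and a rule producing [ɣ] before the NEG suffix would wrongly predict alternation here too.
Therefore /ɣ/ is basic and [x] is derived by word-final obstruent devoicing (voiced obstruents become voiceless word-finally).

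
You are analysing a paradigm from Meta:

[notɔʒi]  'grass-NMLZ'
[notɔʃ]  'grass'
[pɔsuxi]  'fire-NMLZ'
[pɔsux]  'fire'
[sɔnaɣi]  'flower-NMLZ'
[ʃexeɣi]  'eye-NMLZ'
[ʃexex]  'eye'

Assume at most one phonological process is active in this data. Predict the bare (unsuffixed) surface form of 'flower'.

[sɔnax]

'eye' shows [ɣ] ~ [x] at the end of the stem ([ʃexeɣi] vs [ʃexex]).
The stem 'fire' ([pɔsuxi], [pɔsux]) shows [x] unchanged in both environments, so [x] cannot be basic with [ɣ] derived before the NMLZ suffix.
So /ɣ/ is underlying, and a rule of word-final obstruent devoicing — voiced obstruents become voiceless word-finally — gives [x].
The one attested form of 'flower', [sɔnaɣi], shows underlying /sɔnaɣ/. Applying the same rule word-finally gives [sɔnax].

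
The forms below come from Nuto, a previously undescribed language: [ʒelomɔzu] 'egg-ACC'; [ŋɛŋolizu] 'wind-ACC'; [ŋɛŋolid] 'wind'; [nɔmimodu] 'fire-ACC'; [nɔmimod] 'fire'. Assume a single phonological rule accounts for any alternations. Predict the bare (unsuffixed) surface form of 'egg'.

[ʒelomɔd]

The root 'wind' surfaces as [ŋɛŋolizu] and [ŋɛŋolid], with a stem-final [z] ~ [d] alternation.
The stem 'fire' ([nɔmimodu], [nɔmimod]) shows [d] unchanged in both environments, so [d] cannot be basic with [z] derived before the ACC suffix.
Therefore /z/ is basic and [d] is derived by word-final hardening (voiced fricatives become stops word-finally).
The one attested form of 'egg', [ʒelomɔzu], shows underlying /ʒelomɔz/. Applying the same rule word-finally gives [ʒelomɔd].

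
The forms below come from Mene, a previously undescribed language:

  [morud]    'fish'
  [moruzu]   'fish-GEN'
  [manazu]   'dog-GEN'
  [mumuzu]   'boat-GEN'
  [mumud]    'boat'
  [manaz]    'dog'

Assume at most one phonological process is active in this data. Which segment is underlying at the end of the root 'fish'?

The stem for 'fish' ends in [d] in [morud] but [z] in [moruzu].
The stem 'dog' ([manaz], [manazu]) shows [z] unchanged in both environments, so [z] cannot be basic with [d] derived in isolation.
So /d/ is underlying, and a rule of intervocalic spirantization — voiced stops become fricatives between vowels — gives [z].

/d/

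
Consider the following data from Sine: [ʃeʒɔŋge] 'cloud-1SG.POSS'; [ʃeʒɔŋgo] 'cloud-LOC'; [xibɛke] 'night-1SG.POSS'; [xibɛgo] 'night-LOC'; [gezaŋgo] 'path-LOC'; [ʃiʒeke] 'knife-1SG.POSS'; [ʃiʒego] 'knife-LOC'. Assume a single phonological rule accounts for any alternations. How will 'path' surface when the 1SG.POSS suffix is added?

[gezaŋge]

The 1SG.POSS suffix surfaces as [-ge] and [-ke], depending on the final segment of the stem.
By contrast the LOC suffix keeps its initial [g] throughout — that segment must be underlying.
So the underlying form is /-ke/, and voiceless stops become voiced after a nasal.
After 'path', which ends in a nasal, the suffix surfaces as [-ge], giving [gezaŋge].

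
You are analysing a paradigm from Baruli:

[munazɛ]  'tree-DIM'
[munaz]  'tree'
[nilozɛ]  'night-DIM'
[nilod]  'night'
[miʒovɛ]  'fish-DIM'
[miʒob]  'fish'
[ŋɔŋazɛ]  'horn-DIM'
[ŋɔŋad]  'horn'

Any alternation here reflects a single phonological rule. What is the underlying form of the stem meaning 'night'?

/nilod/

In [nilozɛ] and [nilod] the final segment of 'night' alternates: [z] ~ [d].
The stem 'tree' ([munazɛ], [munaz]) shows [z] unchanged in both environments, so [z] cannot be basic with [d] derived in isolation.
So /d/ is underlying, and a rule of intervocalic spirantization — voiced stops become fricatives between vowels — gives [z].
The underlying form of 'night' is therefore /nilod/.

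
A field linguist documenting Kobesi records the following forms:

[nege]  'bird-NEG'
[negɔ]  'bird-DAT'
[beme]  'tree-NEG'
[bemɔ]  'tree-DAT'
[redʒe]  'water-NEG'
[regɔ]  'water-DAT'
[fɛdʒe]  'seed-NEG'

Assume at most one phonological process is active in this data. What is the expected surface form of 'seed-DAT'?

In [redʒe] and [regɔ] the final segment of 'water' alternates: [dʒ] ~ [g].
The stem 'bird' ([nege], [negɔ]) shows [g] unchanged in both environments, so [g] cannot be basic with [dʒ] derived before the NEG suffix.
The alternation reflects depalatalization: palato-alveolar /dʒ/ becomes [g] when no front vowel follows. /dʒ/ is underlying.
The one attested form of 'seed', [fɛdʒe], shows underlying /fɛdʒ/. Applying the same rule when no front vowel follows gives [fɛgɔ].

[fɛgɔ]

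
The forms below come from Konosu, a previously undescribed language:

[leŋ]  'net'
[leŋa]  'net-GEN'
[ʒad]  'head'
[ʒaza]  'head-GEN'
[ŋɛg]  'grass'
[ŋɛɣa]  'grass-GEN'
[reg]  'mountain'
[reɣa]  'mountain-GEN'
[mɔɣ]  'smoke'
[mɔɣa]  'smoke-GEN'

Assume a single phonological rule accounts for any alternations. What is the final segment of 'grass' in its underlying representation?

'grass' shows [g] ~ [ɣ] at the end of the stem ([ŋɛg] vs [ŋɛɣa]).
If /ɣ/ were underlying and a rule turned it into [g] in isolation, 'smoke' would also alternate; but it has [ɣ] in both [mɔɣ] and [mɔɣa].
The alternation reflects intervocalic spirantization: voiced stops become fricatives between vowels. /g/ is underlying.

/g/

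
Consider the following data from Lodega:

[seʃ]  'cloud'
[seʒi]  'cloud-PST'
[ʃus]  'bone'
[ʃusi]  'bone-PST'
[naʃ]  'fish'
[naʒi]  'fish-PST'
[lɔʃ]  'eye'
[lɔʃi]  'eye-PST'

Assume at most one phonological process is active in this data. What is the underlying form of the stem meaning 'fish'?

'fish' shows [ʃ] ~ [ʒ] at the end of the stem ([naʃ] vs [naʒi]).
If /ʃ/ were underlying and a rule turned it into [ʒ] before the PST suffix, 'eye' would also alternate; but it has [ʃ] in both [lɔʃ] and [lɔʃi].
The alternation reflects word-final obstruent devoicing: voiced obstruents become voiceless word-finally. /ʒ/ is underlying.

/naʒ/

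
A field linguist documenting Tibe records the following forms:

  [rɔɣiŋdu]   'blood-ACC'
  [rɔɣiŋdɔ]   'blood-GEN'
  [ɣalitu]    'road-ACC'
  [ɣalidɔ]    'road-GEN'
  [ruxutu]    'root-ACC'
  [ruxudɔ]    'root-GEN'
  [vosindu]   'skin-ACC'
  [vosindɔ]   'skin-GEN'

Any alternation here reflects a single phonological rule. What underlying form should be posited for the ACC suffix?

The ACC morpheme has two allomorphs, [-du] and [-tu].
By contrast the GEN suffix keeps its initial [d] throughout — that segment must be underlying.
So the underlying form is /-tu/, and voiceless stops become voiced after a nasal.

/-tu/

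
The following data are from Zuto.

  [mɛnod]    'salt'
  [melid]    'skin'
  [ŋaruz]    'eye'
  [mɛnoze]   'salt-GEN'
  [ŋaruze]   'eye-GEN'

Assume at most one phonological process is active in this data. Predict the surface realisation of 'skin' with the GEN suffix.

'salt' shows [d] ~ [z] at the end of the stem ([mɛnod] vs [mɛnoze]).
Compare 'eye', with invariant [z] in [ŋaruz] and [ŋaruze]: an analysis with underlying /z/ and a rule producing [d] in isolation would wrongly predict alternation here too.
So /d/ is underlying, and a rule of intervocalic spirantization — voiced stops become fricatives between vowels — gives [z].
The one attested form of 'skin', [melid], shows underlying /melid/. Applying the same rule between vowels gives [melize].

[melize]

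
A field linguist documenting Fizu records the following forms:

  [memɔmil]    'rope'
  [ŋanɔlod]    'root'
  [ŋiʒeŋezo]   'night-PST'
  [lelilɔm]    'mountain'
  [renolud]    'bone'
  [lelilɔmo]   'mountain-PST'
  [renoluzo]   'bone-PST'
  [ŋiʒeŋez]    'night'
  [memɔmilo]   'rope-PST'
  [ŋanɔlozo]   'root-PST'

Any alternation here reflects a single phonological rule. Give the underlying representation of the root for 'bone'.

'bone' shows [d] ~ [z] at the end of the stem ([renolud] vs [renoluzo]).
If /z/ were underlying and a rule turned it into [d] in isolation, 'night' would also alternate; but it has [z] in both [ŋiʒeŋez] and [ŋiʒeŋezo].
So /d/ is underlying, and a rule of intervocalic spirantization — voiced stops become fricatives between vowels — gives [z].

/renolud/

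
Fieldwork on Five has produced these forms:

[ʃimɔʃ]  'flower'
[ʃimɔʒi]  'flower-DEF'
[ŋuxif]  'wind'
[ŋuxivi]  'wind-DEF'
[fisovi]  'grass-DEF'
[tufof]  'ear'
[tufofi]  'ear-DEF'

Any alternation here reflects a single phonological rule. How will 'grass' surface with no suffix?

The stem for 'wind' ends in [f] in [ŋuxif] but [v] in [ŋuxivi].
If /f/ were underlying and a rule turned it into [v] before the DEF suffix, 'ear' would also alternate; but it has [f] in both [tufof] and [tufofi].
So /v/ is underlying, and a rule of word-final obstruent devoicing — voiced obstruents become voiceless word-finally — gives [f].
The one attested form of 'grass', [fisovi], shows underlying /fisov/. Applying the same rule word-finally gives [fisof].

[fisof]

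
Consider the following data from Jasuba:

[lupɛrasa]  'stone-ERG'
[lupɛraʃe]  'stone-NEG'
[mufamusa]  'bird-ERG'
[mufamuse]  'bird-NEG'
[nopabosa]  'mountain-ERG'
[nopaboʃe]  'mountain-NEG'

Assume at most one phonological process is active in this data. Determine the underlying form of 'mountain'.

The stem for 'mountain' ends in [s] in [nopabosa] but [ʃ] in [nopaboʃe].
Compare 'bird', with invariant [s] in [mufamusa] and [mufamuse]: an analysis with underlying /s/ and a rule producing [ʃ] before the NEG suffix would wrongly predict alternation here too.
The underlying segment must be /ʃ/; palato-alveolar /ʃ/ becomes [s] when no front vowel follows, yielding [s] there.
So 'mountain' = /nopaboʃ/.

/nopaboʃ/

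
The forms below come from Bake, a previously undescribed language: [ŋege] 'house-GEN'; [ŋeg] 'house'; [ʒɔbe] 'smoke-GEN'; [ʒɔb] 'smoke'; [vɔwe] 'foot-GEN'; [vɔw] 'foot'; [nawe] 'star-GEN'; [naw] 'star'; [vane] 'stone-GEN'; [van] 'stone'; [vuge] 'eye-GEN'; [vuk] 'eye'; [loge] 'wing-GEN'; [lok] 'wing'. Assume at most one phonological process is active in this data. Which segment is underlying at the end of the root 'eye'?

/k/

In [vuge] and [vuk] the final segment of 'eye' alternates: [g] ~ [k].
Compare 'house', with invariant [g] in [ŋege] and [ŋeg]: an analysis with underlying /g/ and a rule producing [k] in isolation would wrongly predict alternation here too.
The alternation reflects intervocalic voicing: voiceless stops become voiced between vowels. /k/ is underlying.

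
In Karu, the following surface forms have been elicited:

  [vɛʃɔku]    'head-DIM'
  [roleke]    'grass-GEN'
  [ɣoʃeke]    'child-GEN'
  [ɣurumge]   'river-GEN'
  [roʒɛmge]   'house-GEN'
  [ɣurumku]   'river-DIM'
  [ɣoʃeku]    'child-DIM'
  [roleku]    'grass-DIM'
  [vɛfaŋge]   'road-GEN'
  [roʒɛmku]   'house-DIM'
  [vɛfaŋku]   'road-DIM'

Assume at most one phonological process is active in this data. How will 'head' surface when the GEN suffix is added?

The GEN suffix surfaces as [-ge] and [-ke], depending on the final segment of the stem.
By contrast the DIM suffix keeps its initial [k] throughout — that segment must be underlying.
So the underlying form is /-ge/, and voiced stops become voiceless after a vowel.
After 'head', which ends in a vowel, the suffix surfaces as [-ke], giving [vɛʃɔke].

[vɛʃɔke]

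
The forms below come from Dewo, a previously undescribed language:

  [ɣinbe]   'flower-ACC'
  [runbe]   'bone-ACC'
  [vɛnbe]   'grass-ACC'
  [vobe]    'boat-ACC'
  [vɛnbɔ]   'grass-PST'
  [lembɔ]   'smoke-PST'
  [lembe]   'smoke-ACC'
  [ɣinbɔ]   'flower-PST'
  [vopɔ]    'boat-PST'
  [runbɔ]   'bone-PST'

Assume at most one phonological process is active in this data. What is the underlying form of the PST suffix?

The PST morpheme has two allomorphs, [-bɔ] and [-pɔ].
The ACC suffix, which begins with [b], is invariant after every stem; so [b] is not altered by any rule here.
The PST suffix is therefore /-pɔ/ underlyingly, with post-nasal voicing: voiceless stops become voiced after a nasal.

/-pɔ/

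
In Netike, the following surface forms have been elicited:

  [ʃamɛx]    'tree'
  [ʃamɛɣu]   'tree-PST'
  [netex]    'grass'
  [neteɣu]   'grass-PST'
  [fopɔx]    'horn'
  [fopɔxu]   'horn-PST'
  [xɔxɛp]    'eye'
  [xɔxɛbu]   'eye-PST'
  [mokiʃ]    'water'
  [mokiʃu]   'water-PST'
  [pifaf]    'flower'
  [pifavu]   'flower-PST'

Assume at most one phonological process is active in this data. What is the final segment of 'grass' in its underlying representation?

/ɣ/

The stem for 'grass' ends in [x] in [netex] but [ɣ] in [neteɣu].
The stem 'horn' ([fopɔx], [fopɔxu]) shows [x] unchanged in both environments, so [x] cannot be basic with [ɣ] derived before the PST suffix.
So /ɣ/ is underlying, and a rule of word-final obstruent devoicing — voiced obstruents become voiceless word-finally — gives [x].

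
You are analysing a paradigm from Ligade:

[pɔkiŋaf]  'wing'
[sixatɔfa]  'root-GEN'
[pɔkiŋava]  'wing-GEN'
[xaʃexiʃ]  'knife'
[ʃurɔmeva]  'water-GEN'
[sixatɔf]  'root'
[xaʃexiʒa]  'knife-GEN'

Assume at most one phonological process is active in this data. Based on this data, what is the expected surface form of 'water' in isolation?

The stem for 'wing' ends in [v] in [pɔkiŋava] but [f] in [pɔkiŋaf].
Compare 'root', with invariant [f] in [sixatɔfa] and [sixatɔf]: an analysis with underlying /f/ and a rule producing [v] before the GEN suffix would wrongly predict alternation here too.
So /v/ is underlying, and a rule of word-final obstruent devoicing — voiced obstruents become voiceless word-finally — gives [f].
From [ʃurɔmeva] the stem 'water' is /ʃurɔmev/; word-finally this yields [ʃurɔmef].

[ʃurɔmef]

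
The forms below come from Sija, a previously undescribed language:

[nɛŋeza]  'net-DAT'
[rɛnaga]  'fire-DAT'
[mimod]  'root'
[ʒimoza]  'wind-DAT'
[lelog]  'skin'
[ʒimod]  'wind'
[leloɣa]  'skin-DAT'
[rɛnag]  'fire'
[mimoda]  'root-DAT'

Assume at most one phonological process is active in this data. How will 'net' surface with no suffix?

'wind' shows [d] ~ [z] at the end of the stem ([ʒimod] vs [ʒimoza]).
The stem 'root' ([mimod], [mimoda]) shows [d] unchanged in both environments, so [d] cannot be basic with [z] derived before the DAT suffix.
Therefore /z/ is basic and [d] is derived by word-final hardening (voiced fricatives become stops word-finally).
The one attested form of 'net', [nɛŋeza], shows underlying /nɛŋez/. Applying the same rule word-finally gives [nɛŋed].

[nɛŋed]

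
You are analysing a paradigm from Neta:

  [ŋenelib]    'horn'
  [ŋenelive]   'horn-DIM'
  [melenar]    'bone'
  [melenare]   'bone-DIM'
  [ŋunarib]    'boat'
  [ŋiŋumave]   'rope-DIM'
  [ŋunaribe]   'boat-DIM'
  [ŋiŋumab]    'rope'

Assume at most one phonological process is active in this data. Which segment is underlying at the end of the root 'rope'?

In [ŋiŋumave] and [ŋiŋumab] the final segment of 'rope' alternates: [v] ~ [b].
Compare 'boat', with invariant [b] in [ŋunaribe] and [ŋunarib]: an analysis with underlying /b/ and a rule producing [v] before the DIM suffix would wrongly predict alternation here too.
The underlying segment must be /v/; voiced fricatives become stops word-finally, yielding [b] there.

/v/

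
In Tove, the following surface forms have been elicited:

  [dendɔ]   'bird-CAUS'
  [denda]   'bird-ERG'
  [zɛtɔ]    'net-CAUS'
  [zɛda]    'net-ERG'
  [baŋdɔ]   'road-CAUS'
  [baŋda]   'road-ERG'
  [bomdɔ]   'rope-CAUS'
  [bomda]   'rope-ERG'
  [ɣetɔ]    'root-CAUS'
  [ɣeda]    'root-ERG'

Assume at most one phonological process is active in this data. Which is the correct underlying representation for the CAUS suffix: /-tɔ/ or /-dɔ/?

/-tɔ/

The CAUS suffix surfaces as [-dɔ] and [-tɔ], depending on the final segment of the stem.
The ERG suffix, which begins with [d], is invariant after every stem; so [d] is not altered by any rule here.
So the underlying form is /-tɔ/, and voiceless stops become voiced after a nasal.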